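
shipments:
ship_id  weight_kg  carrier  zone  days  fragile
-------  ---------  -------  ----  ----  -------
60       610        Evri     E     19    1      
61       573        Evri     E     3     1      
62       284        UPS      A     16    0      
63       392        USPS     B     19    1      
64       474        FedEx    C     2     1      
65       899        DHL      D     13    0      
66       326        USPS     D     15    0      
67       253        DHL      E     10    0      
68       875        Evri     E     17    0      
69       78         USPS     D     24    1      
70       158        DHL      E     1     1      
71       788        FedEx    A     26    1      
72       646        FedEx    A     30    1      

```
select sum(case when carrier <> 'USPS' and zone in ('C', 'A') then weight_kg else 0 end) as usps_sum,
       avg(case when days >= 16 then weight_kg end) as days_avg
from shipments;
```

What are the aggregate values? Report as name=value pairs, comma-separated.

usps_sum=2192, days_avg=524.7142857143

[usps_sum: carrier <> 'USPS' and zone in ('C', 'A')]
ship_id=60: ✗
ship_id=61: ✗
ship_id=62: ✓ → 284
ship_id=63: ✗
ship_id=64: ✓ → 474
ship_id=65: ✗
ship_id=66: ✗
ship_id=67: ✗
ship_id=68: ✗
ship_id=69: ✗
ship_id=70: ✗
ship_id=71: ✓ → 788
ship_id=72: ✓ → 646
usps_sum = 284 + 474 + 788 + 646 = 2192
—
[days_avg: days >= 16]
ship_id=60: ✓ → 610
ship_id=61: ✗
ship_id=62: ✓ → 284
ship_id=63: ✓ → 392
ship_id=64: ✗
ship_id=65: ✗
ship_id=66: ✗
ship_id=67: ✗
ship_id=68: ✓ → 875
ship_id=69: ✓ → 78
ship_id=70: ✗
ship_id=71: ✓ → 788
ship_id=72: ✓ → 646
days_avg = (610 + 284 + 392 + 875 + 78 + 788 + 646) / 7 = 524.7142857143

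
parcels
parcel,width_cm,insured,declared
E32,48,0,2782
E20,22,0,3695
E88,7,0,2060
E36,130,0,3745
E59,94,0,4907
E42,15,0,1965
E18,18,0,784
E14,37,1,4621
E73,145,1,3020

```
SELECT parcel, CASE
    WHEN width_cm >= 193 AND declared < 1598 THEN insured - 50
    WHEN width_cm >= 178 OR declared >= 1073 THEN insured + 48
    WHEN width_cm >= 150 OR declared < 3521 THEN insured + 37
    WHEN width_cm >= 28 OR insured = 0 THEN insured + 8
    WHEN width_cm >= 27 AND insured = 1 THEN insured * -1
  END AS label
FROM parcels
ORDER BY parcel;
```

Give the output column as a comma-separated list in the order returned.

parcel=E14: width_cm >= 178 OR declared >= 1073 → 49
parcel=E18: width_cm >= 150 OR declared < 3521 → 37
parcel=E20: width_cm >= 178 OR declared >= 1073 → 48
parcel=E32: width_cm >= 178 OR declared >= 1073 → 48
parcel=E36: width_cm >= 178 OR declared >= 1073 → 48
parcel=E42: width_cm >= 178 OR declared >= 1073 → 48
parcel=E59: width_cm >= 178 OR declared >= 1073 → 48
parcel=E73: width_cm >= 178 OR declared >= 1073 → 49
parcel=E88: width_cm >= 178 OR declared >= 1073 → 48

49, 37, 48, 48, 48, 48, 48, 49, 48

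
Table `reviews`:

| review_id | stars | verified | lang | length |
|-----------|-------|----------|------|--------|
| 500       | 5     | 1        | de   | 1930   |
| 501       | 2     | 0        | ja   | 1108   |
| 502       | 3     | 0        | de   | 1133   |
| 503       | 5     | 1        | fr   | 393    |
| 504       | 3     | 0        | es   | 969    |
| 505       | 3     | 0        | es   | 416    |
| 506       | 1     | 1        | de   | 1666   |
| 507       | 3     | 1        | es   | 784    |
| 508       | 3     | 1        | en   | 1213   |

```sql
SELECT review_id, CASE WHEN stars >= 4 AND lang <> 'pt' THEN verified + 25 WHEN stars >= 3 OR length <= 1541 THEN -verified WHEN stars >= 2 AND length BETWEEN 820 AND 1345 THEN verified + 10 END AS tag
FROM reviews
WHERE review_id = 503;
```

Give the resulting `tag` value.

26

review_id = 503: stars=5, verified=1, lang=fr, length=393.
stars >= 4 AND lang <> 'pt' → true → 26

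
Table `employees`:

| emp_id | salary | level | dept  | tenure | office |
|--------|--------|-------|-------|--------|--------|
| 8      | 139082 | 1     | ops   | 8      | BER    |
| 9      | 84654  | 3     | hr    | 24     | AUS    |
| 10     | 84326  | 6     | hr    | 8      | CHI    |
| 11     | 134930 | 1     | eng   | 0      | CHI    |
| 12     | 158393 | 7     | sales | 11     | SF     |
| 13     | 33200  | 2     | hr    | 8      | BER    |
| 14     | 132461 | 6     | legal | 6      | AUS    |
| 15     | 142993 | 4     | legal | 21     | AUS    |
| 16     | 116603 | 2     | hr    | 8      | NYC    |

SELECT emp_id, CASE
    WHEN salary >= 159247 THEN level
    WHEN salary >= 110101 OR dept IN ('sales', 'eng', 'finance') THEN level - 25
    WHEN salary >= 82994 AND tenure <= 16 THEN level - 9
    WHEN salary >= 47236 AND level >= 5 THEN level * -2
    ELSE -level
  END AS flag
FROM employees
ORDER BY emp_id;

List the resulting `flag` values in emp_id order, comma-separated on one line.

emp_id=8: salary >= 110101 OR dept IN ('sales', 'eng', 'finance') → -24
emp_id=9: ELSE → -3
emp_id=10: salary >= 82994 AND tenure <= 16 → -3
emp_id=11: salary >= 110101 OR dept IN ('sales', 'eng', 'finance') → -24
emp_id=12: salary >= 110101 OR dept IN ('sales', 'eng', 'finance') → -18
emp_id=13: ELSE → -2
emp_id=14: salary >= 110101 OR dept IN ('sales', 'eng', 'finance') → -19
emp_id=15: salary >= 110101 OR dept IN ('sales', 'eng', 'finance') → -21
emp_id=16: salary >= 110101 OR dept IN ('sales', 'eng', 'finance') → -23

-24, -3, -3, -24, -18, -2, -19, -21, -23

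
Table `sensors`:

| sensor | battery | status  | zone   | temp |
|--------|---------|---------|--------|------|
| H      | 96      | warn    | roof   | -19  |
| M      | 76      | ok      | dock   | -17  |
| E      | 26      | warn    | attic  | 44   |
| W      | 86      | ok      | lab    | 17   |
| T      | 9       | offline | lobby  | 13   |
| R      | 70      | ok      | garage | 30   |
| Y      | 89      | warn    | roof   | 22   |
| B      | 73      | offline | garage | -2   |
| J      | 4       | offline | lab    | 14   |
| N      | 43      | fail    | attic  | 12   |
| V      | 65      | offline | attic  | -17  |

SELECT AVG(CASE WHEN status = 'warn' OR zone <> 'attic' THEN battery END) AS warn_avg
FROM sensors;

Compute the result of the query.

sensor=H: ✓ → 96
sensor=M: ✓ → 76
sensor=E: ✓ → 26
sensor=W: ✓ → 86
sensor=T: ✓ → 9
sensor=R: ✓ → 70
sensor=Y: ✓ → 89
sensor=B: ✓ → 73
sensor=J: ✓ → 4
sensor=N: ✗
sensor=V: ✗
warn_avg = (96 + 76 + 26 + 86 + 9 + 70 + 89 + 73 + 4) / 9 = 58.7777777778

58.7777777778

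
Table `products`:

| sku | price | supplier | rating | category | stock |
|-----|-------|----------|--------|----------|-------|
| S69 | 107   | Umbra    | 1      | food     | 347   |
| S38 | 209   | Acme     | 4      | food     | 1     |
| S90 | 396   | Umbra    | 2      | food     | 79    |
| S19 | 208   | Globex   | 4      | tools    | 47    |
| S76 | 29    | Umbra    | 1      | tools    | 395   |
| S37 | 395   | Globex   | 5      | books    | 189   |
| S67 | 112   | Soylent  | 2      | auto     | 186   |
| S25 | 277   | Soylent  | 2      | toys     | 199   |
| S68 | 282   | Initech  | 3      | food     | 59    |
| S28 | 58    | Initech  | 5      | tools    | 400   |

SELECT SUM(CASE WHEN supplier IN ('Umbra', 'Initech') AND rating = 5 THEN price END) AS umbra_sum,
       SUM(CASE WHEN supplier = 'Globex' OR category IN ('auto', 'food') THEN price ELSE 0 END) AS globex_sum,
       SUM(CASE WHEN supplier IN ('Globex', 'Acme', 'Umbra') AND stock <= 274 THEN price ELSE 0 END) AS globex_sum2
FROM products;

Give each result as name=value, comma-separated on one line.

umbra_sum=58, globex_sum=1709, globex_sum2=1208

[umbra_sum: supplier IN ('Umbra', 'Initech') AND rating = 5]
sku=S69: ✗
sku=S38: ✗
sku=S90: ✗
sku=S19: ✗
sku=S76: ✗
sku=S37: ✗
sku=S67: ✗
sku=S25: ✗
sku=S68: ✗
sku=S28: ✓ → 58
umbra_sum = 58
—
[globex_sum: supplier = 'Globex' OR category IN ('auto', 'food')]
sku=S69: ✓ → 107
sku=S38: ✓ → 209
sku=S90: ✓ → 396
sku=S19: ✓ → 208
sku=S76: ✗
sku=S37: ✓ → 395
sku=S67: ✓ → 112
sku=S25: ✗
sku=S68: ✓ → 282
sku=S28: ✗
globex_sum = 107 + 209 + 396 + 208 + 395 + 112 + 282 = 1709
—
[globex_sum2: supplier IN ('Globex', 'Acme', 'Umbra') AND stock <= 274]
sku=S69: ✗
sku=S38: ✓ → 209
sku=S90: ✓ → 396
sku=S19: ✓ → 208
sku=S76: ✗
sku=S37: ✓ → 395
sku=S67: ✗
sku=S25: ✗
sku=S68: ✗
sku=S28: ✗
globex_sum2 = 209 + 396 + 208 + 395 = 1208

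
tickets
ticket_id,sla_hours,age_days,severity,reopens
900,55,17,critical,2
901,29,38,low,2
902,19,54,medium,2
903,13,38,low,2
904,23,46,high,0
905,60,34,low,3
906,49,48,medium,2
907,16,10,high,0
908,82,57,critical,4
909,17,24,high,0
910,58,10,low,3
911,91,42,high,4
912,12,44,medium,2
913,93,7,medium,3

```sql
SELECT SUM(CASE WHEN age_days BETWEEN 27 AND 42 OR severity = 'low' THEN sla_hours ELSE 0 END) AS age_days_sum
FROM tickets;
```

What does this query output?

251

ticket_id=900: ✗
ticket_id=901: ✓ → 29
ticket_id=902: ✗
ticket_id=903: ✓ → 13
ticket_id=904: ✗
ticket_id=905: ✓ → 60
ticket_id=906: ✗
ticket_id=907: ✗
ticket_id=908: ✗
ticket_id=909: ✗
ticket_id=910: ✓ → 58
ticket_id=911: ✓ → 91
ticket_id=912: ✗
ticket_id=913: ✗
age_days_sum = 29 + 13 + 60 + 58 + 91 = 251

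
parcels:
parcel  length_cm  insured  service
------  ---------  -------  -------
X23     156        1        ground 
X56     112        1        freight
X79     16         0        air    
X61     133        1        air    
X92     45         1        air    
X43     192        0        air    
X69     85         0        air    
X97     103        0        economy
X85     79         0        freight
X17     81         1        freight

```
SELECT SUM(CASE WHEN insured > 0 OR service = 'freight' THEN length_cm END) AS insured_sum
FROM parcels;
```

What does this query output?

parcel=X23: ✓ → 156
parcel=X56: ✓ → 112
parcel=X79: ✗
parcel=X61: ✓ → 133
parcel=X92: ✓ → 45
parcel=X43: ✗
parcel=X69: ✗
parcel=X97: ✗
parcel=X85: ✓ → 79
parcel=X17: ✓ → 81
insured_sum = 156 + 112 + 133 + 45 + 79 + 81 = 606

606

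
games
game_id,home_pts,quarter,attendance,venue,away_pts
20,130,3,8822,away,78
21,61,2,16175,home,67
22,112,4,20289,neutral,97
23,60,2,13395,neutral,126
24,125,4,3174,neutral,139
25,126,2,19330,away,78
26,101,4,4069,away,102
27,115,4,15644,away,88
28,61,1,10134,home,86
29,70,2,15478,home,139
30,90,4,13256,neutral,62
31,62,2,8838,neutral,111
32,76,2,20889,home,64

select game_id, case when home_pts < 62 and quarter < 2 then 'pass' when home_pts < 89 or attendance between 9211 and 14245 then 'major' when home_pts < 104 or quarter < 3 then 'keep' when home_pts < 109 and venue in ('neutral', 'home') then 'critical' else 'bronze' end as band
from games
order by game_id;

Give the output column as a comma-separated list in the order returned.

game_id=20: ELSE → bronze
game_id=21: home_pts < 89 or attendance between 9211 and 14245 → major
game_id=22: ELSE → bronze
game_id=23: home_pts < 89 or attendance between 9211 and 14245 → major
game_id=24: ELSE → bronze
game_id=25: home_pts < 104 or quarter < 3 → keep
game_id=26: home_pts < 104 or quarter < 3 → keep
game_id=27: ELSE → bronze
game_id=28: home_pts < 62 and quarter < 2 → pass
game_id=29: home_pts < 89 or attendance between 9211 and 14245 → major
game_id=30: home_pts < 89 or attendance between 9211 and 14245 → major
game_id=31: home_pts < 89 or attendance between 9211 and 14245 → major
game_id=32: home_pts < 89 or attendance between 9211 and 14245 → major

bronze, major, bronze, major, bronze, keep, keep, bronze, pass, major, major, major, major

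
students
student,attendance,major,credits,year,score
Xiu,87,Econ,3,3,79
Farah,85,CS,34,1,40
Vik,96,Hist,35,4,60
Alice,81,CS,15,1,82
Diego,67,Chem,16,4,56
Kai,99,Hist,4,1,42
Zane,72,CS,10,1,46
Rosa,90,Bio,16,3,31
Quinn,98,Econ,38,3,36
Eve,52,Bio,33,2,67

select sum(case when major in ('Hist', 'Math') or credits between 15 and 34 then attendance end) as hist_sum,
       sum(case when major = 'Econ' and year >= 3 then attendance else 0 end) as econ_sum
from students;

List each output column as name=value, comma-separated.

hist_sum=570, econ_sum=185

[hist_sum: major in ('Hist', 'Math') or credits between 15 and 34]
student=Xiu: ✗
student=Farah: ✓ → 85
student=Vik: ✓ → 96
student=Alice: ✓ → 81
student=Diego: ✓ → 67
student=Kai: ✓ → 99
student=Zane: ✗
student=Rosa: ✓ → 90
student=Quinn: ✗
student=Eve: ✓ → 52
hist_sum = 85 + 96 + 81 + 67 + 99 + 90 + 52 = 570
—
[econ_sum: major = 'Econ' and year >= 3]
student=Xiu: ✓ → 87
student=Farah: ✗
student=Vik: ✗
student=Alice: ✗
student=Diego: ✗
student=Kai: ✗
student=Zane: ✗
student=Rosa: ✗
student=Quinn: ✓ → 98
student=Eve: ✗
econ_sum = 87 + 98 = 185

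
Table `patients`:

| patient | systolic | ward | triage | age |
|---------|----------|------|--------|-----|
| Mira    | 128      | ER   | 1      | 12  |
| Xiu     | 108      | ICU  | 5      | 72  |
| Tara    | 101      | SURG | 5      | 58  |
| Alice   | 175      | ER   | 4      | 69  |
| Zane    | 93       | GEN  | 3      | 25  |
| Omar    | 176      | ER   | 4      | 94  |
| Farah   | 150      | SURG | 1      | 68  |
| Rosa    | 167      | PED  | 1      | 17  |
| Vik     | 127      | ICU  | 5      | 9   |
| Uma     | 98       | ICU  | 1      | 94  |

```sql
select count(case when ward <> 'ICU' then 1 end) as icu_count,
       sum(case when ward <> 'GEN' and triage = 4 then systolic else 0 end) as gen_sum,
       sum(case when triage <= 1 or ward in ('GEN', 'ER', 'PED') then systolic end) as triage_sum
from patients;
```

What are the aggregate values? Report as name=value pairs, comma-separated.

[icu_count: ward <> 'ICU']
patient=Mira: ✓ → 1
patient=Xiu: ✗
patient=Tara: ✓ → 1
patient=Alice: ✓ → 1
patient=Zane: ✓ → 1
patient=Omar: ✓ → 1
patient=Farah: ✓ → 1
patient=Rosa: ✓ → 1
patient=Vik: ✗
patient=Uma: ✗
icu_count = COUNT(1, 1, 1, 1, 1, 1, 1) = 7
—
[gen_sum: ward <> 'GEN' and triage = 4]
patient=Mira: ✗
patient=Xiu: ✗
patient=Tara: ✗
patient=Alice: ✓ → 175
patient=Zane: ✗
patient=Omar: ✓ → 176
patient=Farah: ✗
patient=Rosa: ✗
patient=Vik: ✗
patient=Uma: ✗
gen_sum = 175 + 176 = 351
—
[triage_sum: triage <= 1 or ward in ('GEN', 'ER', 'PED')]
patient=Mira: ✓ → 128
patient=Xiu: ✗
patient=Tara: ✗
patient=Alice: ✓ → 175
patient=Zane: ✓ → 93
patient=Omar: ✓ → 176
patient=Farah: ✓ → 150
patient=Rosa: ✓ → 167
patient=Vik: ✗
patient=Uma: ✓ → 98
triage_sum = 128 + 175 + 93 + 176 + 150 + 167 + 98 = 987

icu_count=7, gen_sum=351, triage_sum=987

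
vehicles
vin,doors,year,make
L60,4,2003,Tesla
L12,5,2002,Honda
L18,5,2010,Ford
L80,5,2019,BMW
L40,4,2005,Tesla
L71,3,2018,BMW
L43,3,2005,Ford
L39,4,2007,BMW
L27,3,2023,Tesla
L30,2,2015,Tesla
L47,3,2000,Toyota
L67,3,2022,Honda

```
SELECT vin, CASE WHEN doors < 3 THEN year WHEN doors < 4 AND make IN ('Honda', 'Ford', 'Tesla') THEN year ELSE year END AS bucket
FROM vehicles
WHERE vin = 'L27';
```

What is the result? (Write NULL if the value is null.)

vin = L27: doors=3, year=2023, make=Tesla.
doors < 3 → false
doors < 4 AND make IN ('Honda', 'Ford', 'Tesla') → true → 2023

2023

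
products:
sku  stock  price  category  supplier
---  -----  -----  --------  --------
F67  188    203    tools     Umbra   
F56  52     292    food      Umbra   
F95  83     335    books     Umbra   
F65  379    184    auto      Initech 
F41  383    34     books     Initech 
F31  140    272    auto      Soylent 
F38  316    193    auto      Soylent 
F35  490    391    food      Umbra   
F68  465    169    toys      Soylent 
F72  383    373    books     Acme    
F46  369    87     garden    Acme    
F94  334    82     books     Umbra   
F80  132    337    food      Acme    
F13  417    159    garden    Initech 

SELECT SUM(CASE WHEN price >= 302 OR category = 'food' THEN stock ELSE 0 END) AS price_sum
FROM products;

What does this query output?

sku=F67: ✗
sku=F56: ✓ → 52
sku=F95: ✓ → 83
sku=F65: ✗
sku=F41: ✗
sku=F31: ✗
sku=F38: ✗
sku=F35: ✓ → 490
sku=F68: ✗
sku=F72: ✓ → 383
sku=F46: ✗
sku=F94: ✗
sku=F80: ✓ → 132
sku=F13: ✗
price_sum = 52 + 83 + 490 + 383 + 132 = 1140

1140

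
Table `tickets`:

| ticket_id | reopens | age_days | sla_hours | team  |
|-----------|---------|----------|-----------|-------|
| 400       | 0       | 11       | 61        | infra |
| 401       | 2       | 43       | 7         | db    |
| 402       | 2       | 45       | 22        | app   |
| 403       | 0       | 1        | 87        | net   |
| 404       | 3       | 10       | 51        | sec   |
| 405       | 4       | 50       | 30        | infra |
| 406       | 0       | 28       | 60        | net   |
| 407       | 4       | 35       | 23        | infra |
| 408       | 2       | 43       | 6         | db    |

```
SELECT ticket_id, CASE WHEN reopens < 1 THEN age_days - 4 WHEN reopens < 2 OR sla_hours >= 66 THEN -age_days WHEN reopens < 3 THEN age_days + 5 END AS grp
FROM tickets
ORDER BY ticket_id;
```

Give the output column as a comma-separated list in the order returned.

ticket_id=400: reopens < 1 → 7
ticket_id=401: reopens < 3 → 48
ticket_id=402: reopens < 3 → 50
ticket_id=403: reopens < 1 → -3
ticket_id=404: (no match → NULL) → NULL
ticket_id=405: (no match → NULL) → NULL
ticket_id=406: reopens < 1 → 24
ticket_id=407: (no match → NULL) → NULL
ticket_id=408: reopens < 3 → 48

7, 48, 50, -3, NULL, NULL, 24, NULL, 48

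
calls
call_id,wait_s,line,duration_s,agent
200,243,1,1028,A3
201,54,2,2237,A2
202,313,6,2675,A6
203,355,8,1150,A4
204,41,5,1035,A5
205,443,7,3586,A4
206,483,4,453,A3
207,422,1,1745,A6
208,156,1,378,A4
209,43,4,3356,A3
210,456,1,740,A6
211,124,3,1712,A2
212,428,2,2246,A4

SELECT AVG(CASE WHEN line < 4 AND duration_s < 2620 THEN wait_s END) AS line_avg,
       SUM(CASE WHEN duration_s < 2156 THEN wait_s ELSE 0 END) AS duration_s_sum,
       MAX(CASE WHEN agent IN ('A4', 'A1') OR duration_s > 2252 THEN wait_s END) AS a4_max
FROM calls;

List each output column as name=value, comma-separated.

[line_avg: line < 4 AND duration_s < 2620]
call_id=200: ✓ → 243
call_id=201: ✓ → 54
call_id=202: ✗
call_id=203: ✗
call_id=204: ✗
call_id=205: ✗
call_id=206: ✗
call_id=207: ✓ → 422
call_id=208: ✓ → 156
call_id=209: ✗
call_id=210: ✓ → 456
call_id=211: ✓ → 124
call_id=212: ✓ → 428
line_avg = (243 + 54 + 422 + 156 + 456 + 124 + 428) / 7 = 269
—
[duration_s_sum: duration_s < 2156]
call_id=200: ✓ → 243
call_id=201: ✗
call_id=202: ✗
call_id=203: ✓ → 355
call_id=204: ✓ → 41
call_id=205: ✗
call_id=206: ✓ → 483
call_id=207: ✓ → 422
call_id=208: ✓ → 156
call_id=209: ✗
call_id=210: ✓ → 456
call_id=211: ✓ → 124
call_id=212: ✗
duration_s_sum = 243 + 355 + 41 + 483 + 422 + 156 + 456 + 124 = 2280
—
[a4_max: agent IN ('A4', 'A1') OR duration_s > 2252]
call_id=200: ✗
call_id=201: ✗
call_id=202: ✓ → 313
call_id=203: ✓ → 355
call_id=204: ✗
call_id=205: ✓ → 443
call_id=206: ✗
call_id=207: ✗
call_id=208: ✓ → 156
call_id=209: ✓ → 43
call_id=210: ✗
call_id=211: ✗
call_id=212: ✓ → 428
a4_max = MAX(313, 355, 443, 156, 43, 428) = 443

line_avg=269, duration_s_sum=2280, a4_max=443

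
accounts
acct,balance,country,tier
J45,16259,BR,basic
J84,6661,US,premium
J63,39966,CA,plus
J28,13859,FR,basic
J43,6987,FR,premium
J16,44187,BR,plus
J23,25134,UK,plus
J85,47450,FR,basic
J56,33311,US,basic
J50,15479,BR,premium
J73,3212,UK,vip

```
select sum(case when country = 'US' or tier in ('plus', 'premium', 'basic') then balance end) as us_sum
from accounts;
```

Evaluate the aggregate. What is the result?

acct=J45: ✓ → 16259
acct=J84: ✓ → 6661
acct=J63: ✓ → 39966
acct=J28: ✓ → 13859
acct=J43: ✓ → 6987
acct=J16: ✓ → 44187
acct=J23: ✓ → 25134
acct=J85: ✓ → 47450
acct=J56: ✓ → 33311
acct=J50: ✓ → 15479
acct=J73: ✗
us_sum = 16259 + 6661 + 39966 + 13859 + 6987 + 44187 + 25134 + 47450 + 33311 + 15479 = 249293

249293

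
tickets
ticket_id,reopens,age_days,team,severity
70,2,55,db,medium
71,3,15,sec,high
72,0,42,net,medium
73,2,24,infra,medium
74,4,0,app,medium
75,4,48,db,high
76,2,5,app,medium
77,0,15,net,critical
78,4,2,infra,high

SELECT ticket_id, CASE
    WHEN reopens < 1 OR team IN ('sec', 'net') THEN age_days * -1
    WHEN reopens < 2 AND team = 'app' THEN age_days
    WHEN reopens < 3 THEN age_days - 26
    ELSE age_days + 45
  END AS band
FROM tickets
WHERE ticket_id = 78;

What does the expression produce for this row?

47

ticket_id = 78: reopens=4, age_days=2, team=infra, severity=high.
reopens < 1 OR team IN ('sec', 'net') → false
reopens < 2 AND team = 'app' → false
reopens < 3 → false
No prior WHEN matched → ELSE → 47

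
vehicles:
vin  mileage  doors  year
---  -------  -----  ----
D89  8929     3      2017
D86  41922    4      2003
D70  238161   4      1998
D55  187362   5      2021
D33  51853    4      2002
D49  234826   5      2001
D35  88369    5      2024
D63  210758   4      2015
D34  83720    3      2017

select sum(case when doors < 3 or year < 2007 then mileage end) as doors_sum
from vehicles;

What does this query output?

vin=D89: ✗
vin=D86: ✓ → 41922
vin=D70: ✓ → 238161
vin=D55: ✗
vin=D33: ✓ → 51853
vin=D49: ✓ → 234826
vin=D35: ✗
vin=D63: ✗
vin=D34: ✗
doors_sum = 41922 + 238161 + 51853 + 234826 = 566762

566762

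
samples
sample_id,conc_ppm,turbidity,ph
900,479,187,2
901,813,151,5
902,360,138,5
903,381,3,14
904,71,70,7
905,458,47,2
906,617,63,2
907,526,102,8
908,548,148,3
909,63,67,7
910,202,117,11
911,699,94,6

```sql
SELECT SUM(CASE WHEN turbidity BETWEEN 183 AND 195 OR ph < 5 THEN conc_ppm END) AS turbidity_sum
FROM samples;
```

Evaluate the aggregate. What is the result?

2102

sample_id=900: ✓ → 479
sample_id=901: ✗
sample_id=902: ✗
sample_id=903: ✗
sample_id=904: ✗
sample_id=905: ✓ → 458
sample_id=906: ✓ → 617
sample_id=907: ✗
sample_id=908: ✓ → 548
sample_id=909: ✗
sample_id=910: ✗
sample_id=911: ✗
turbidity_sum = 479 + 458 + 617 + 548 = 2102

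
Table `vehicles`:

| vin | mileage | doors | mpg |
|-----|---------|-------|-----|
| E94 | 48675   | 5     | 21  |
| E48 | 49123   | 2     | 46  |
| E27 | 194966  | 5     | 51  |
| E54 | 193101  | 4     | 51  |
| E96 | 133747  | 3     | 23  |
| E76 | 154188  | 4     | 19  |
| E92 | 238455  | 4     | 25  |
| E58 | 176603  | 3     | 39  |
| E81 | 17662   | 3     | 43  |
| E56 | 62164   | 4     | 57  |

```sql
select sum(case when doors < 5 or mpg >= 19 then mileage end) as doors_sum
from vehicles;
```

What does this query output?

1268684

vin=E94: ✓ → 48675
vin=E48: ✓ → 49123
vin=E27: ✓ → 194966
vin=E54: ✓ → 193101
vin=E96: ✓ → 133747
vin=E76: ✓ → 154188
vin=E92: ✓ → 238455
vin=E58: ✓ → 176603
vin=E81: ✓ → 17662
vin=E56: ✓ → 62164
doors_sum = 48675 + 49123 + 194966 + 193101 + 133747 + 154188 + 238455 + 176603 + 17662 + 62164 = 1268684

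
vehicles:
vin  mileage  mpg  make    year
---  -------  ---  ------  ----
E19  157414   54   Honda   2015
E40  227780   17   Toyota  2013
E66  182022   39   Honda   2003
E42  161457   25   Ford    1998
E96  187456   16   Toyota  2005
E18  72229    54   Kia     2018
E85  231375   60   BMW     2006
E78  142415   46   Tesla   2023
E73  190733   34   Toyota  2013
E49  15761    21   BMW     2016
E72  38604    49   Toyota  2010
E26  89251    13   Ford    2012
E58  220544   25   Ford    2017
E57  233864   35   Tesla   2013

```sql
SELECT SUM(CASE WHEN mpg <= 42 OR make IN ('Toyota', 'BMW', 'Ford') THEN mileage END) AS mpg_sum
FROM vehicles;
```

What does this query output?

1778847

vin=E19: ✗
vin=E40: ✓ → 227780
vin=E66: ✓ → 182022
vin=E42: ✓ → 161457
vin=E96: ✓ → 187456
vin=E18: ✗
vin=E85: ✓ → 231375
vin=E78: ✗
vin=E73: ✓ → 190733
vin=E49: ✓ → 15761
vin=E72: ✓ → 38604
vin=E26: ✓ → 89251
vin=E58: ✓ → 220544
vin=E57: ✓ → 233864
mpg_sum = 227780 + 182022 + 161457 + 187456 + 231375 + 190733 + 15761 + 38604 + 89251 + 220544 + 233864 = 1778847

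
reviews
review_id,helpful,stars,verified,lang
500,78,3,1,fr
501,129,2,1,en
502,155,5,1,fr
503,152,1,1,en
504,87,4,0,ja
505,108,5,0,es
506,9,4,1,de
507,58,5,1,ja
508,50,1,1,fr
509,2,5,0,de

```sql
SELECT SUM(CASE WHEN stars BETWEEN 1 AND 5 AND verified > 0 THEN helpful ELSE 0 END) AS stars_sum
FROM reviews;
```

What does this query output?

631

review_id=500: ✓ → 78
review_id=501: ✓ → 129
review_id=502: ✓ → 155
review_id=503: ✓ → 152
review_id=504: ✗
review_id=505: ✗
review_id=506: ✓ → 9
review_id=507: ✓ → 58
review_id=508: ✓ → 50
review_id=509: ✗
stars_sum = 78 + 129 + 155 + 152 + 9 + 58 + 50 = 631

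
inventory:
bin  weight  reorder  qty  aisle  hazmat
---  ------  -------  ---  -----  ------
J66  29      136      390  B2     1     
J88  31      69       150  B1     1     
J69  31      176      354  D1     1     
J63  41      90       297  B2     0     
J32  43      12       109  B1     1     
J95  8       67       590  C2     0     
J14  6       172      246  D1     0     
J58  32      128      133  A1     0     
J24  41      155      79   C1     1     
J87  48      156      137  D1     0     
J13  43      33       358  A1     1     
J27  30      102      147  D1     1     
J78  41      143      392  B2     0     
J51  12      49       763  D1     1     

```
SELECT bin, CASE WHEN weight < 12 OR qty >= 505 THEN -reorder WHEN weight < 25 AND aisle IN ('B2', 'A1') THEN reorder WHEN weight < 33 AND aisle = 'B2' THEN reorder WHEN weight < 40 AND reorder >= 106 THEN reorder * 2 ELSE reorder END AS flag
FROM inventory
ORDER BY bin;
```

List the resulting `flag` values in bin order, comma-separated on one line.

33, -172, 155, 102, 12, -49, 256, 90, 136, 352, 143, 156, 69, -67

bin=J13: ELSE → 33
bin=J14: weight < 12 OR qty >= 505 → -172
bin=J24: ELSE → 155
bin=J27: ELSE → 102
bin=J32: ELSE → 12
bin=J51: weight < 12 OR qty >= 505 → -49
bin=J58: weight < 40 AND reorder >= 106 → 256
bin=J63: ELSE → 90
bin=J66: weight < 33 AND aisle = 'B2' → 136
bin=J69: weight < 40 AND reorder >= 106 → 352
bin=J78: ELSE → 143
bin=J87: ELSE → 156
bin=J88: ELSE → 69
bin=J95: weight < 12 OR qty >= 505 → -67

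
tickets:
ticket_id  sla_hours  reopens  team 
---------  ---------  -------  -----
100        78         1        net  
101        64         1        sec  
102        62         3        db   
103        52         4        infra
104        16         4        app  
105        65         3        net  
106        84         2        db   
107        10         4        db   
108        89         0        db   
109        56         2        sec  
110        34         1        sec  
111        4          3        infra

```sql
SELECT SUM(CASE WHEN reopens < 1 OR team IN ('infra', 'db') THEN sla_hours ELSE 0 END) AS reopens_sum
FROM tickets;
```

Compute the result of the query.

301

ticket_id=100: ✗
ticket_id=101: ✗
ticket_id=102: ✓ → 62
ticket_id=103: ✓ → 52
ticket_id=104: ✗
ticket_id=105: ✗
ticket_id=106: ✓ → 84
ticket_id=107: ✓ → 10
ticket_id=108: ✓ → 89
ticket_id=109: ✗
ticket_id=110: ✗
ticket_id=111: ✓ → 4
reopens_sum = 62 + 52 + 84 + 10 + 89 + 4 = 301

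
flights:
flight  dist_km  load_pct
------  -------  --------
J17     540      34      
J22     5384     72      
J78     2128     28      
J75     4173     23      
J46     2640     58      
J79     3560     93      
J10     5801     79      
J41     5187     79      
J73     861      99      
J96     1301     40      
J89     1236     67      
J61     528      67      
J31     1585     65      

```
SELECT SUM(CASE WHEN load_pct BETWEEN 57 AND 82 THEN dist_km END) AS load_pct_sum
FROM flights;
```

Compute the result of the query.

22361

flight=J17: ✗
flight=J22: ✓ → 5384
flight=J78: ✗
flight=J75: ✗
flight=J46: ✓ → 2640
flight=J79: ✗
flight=J10: ✓ → 5801
flight=J41: ✓ → 5187
flight=J73: ✗
flight=J96: ✗
flight=J89: ✓ → 1236
flight=J61: ✓ → 528
flight=J31: ✓ → 1585
load_pct_sum = 5384 + 2640 + 5801 + 5187 + 1236 + 528 + 1585 = 22361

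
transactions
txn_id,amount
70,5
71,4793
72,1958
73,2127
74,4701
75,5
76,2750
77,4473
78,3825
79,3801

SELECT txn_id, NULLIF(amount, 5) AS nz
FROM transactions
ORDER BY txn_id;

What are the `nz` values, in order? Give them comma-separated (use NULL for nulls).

txn_id=70: amount=5 vs 5: equal → NULL
txn_id=71: amount=4793 vs 5: differ → 4793
txn_id=72: amount=1958 vs 5: differ → 1958
txn_id=73: amount=2127 vs 5: differ → 2127
txn_id=74: amount=4701 vs 5: differ → 4701
txn_id=75: amount=5 vs 5: equal → NULL
txn_id=76: amount=2750 vs 5: differ → 2750
txn_id=77: amount=4473 vs 5: differ → 4473
txn_id=78: amount=3825 vs 5: differ → 3825
txn_id=79: amount=3801 vs 5: differ → 3801

NULL, 4793, 1958, 2127, 4701, NULL, 2750, 4473, 3825, 3801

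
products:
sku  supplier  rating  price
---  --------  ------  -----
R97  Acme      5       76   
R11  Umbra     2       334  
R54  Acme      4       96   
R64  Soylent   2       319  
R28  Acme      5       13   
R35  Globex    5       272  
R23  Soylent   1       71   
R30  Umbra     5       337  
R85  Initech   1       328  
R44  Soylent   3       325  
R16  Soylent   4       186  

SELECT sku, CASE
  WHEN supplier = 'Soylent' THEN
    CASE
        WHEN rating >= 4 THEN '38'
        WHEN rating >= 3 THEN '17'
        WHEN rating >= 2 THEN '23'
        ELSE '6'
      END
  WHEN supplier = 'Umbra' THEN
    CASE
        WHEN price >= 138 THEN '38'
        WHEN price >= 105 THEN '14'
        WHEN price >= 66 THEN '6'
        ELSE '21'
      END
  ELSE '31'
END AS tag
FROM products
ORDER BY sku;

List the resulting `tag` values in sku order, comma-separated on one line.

sku=R11: supplier='Umbra' → inner[price >= 138] → 38
sku=R16: supplier='Soylent' → inner[rating >= 4] → 38
sku=R23: supplier='Soylent' → inner[ELSE] → 6
sku=R28: supplier='Acme' → outer ELSE → 31
sku=R30: supplier='Umbra' → inner[price >= 138] → 38
sku=R35: supplier='Globex' → outer ELSE → 31
sku=R44: supplier='Soylent' → inner[rating >= 3] → 17
sku=R54: supplier='Acme' → outer ELSE → 31
sku=R64: supplier='Soylent' → inner[rating >= 2] → 23
sku=R85: supplier='Initech' → outer ELSE → 31
sku=R97: supplier='Acme' → outer ELSE → 31

38, 38, 6, 31, 38, 31, 17, 31, 23, 31, 31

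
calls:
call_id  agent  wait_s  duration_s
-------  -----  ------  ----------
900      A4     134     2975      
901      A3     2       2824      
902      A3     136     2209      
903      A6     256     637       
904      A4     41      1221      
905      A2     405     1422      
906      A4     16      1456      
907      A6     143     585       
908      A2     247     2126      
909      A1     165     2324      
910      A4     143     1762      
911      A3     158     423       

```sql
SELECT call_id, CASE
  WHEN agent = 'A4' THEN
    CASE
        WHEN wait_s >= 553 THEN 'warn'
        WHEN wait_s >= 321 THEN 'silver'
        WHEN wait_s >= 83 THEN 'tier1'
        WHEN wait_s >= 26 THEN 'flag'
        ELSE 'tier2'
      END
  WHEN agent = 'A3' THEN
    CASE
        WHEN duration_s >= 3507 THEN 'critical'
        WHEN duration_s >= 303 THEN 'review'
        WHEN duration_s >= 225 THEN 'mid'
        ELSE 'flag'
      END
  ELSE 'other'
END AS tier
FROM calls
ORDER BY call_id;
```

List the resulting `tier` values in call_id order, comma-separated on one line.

tier1, review, review, other, flag, other, tier2, other, other, other, tier1, review

call_id=900: agent='A4' → inner[wait_s >= 83] → tier1
call_id=901: agent='A3' → inner[duration_s >= 303] → review
call_id=902: agent='A3' → inner[duration_s >= 303] → review
call_id=903: agent='A6' → outer ELSE → other
call_id=904: agent='A4' → inner[wait_s >= 26] → flag
call_id=905: agent='A2' → outer ELSE → other
call_id=906: agent='A4' → inner[ELSE] → tier2
call_id=907: agent='A6' → outer ELSE → other
call_id=908: agent='A2' → outer ELSE → other
call_id=909: agent='A1' → outer ELSE → other
call_id=910: agent='A4' → inner[wait_s >= 83] → tier1
call_id=911: agent='A3' → inner[duration_s >= 303] → review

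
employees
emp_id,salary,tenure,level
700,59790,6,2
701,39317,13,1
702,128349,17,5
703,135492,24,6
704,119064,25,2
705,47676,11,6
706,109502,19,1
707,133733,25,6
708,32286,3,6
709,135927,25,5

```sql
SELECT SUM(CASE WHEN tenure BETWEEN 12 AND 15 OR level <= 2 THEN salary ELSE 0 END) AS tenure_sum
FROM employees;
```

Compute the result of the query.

327673

emp_id=700: ✓ → 59790
emp_id=701: ✓ → 39317
emp_id=702: ✗
emp_id=703: ✗
emp_id=704: ✓ → 119064
emp_id=705: ✗
emp_id=706: ✓ → 109502
emp_id=707: ✗
emp_id=708: ✗
emp_id=709: ✗
tenure_sum = 59790 + 39317 + 119064 + 109502 = 327673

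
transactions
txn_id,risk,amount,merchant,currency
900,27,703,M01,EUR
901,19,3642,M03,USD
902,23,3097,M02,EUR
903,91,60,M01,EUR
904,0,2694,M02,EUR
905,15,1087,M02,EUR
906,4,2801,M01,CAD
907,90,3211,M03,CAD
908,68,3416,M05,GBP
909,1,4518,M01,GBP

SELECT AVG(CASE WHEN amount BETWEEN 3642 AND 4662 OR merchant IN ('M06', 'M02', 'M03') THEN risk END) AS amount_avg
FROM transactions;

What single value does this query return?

24.6666666667

txn_id=900: ✗
txn_id=901: ✓ → 19
txn_id=902: ✓ → 23
txn_id=903: ✗
txn_id=904: ✓ → 0
txn_id=905: ✓ → 15
txn_id=906: ✗
txn_id=907: ✓ → 90
txn_id=908: ✗
txn_id=909: ✓ → 1
amount_avg = (19 + 23 + 0 + 15 + 90 + 1) / 6 = 24.6666666667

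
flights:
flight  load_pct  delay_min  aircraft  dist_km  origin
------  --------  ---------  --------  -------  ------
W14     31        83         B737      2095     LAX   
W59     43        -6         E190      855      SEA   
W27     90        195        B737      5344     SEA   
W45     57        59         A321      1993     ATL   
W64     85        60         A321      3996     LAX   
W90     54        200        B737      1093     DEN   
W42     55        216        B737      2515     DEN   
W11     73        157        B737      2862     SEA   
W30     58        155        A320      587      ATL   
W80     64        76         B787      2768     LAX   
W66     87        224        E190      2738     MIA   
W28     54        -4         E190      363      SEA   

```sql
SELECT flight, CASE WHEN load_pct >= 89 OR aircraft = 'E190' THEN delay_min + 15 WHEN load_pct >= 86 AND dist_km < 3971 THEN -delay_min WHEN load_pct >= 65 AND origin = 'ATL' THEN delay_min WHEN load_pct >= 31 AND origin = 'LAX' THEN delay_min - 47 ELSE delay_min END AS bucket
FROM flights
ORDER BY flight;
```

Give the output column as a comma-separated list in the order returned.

flight=W11: ELSE → 157
flight=W14: load_pct >= 31 AND origin = 'LAX' → 36
flight=W27: load_pct >= 89 OR aircraft = 'E190' → 210
flight=W28: load_pct >= 89 OR aircraft = 'E190' → 11
flight=W30: ELSE → 155
flight=W42: ELSE → 216
flight=W45: ELSE → 59
flight=W59: load_pct >= 89 OR aircraft = 'E190' → 9
flight=W64: load_pct >= 31 AND origin = 'LAX' → 13
flight=W66: load_pct >= 89 OR aircraft = 'E190' → 239
flight=W80: load_pct >= 31 AND origin = 'LAX' → 29
flight=W90: ELSE → 200

157, 36, 210, 11, 155, 216, 59, 9, 13, 239, 29, 200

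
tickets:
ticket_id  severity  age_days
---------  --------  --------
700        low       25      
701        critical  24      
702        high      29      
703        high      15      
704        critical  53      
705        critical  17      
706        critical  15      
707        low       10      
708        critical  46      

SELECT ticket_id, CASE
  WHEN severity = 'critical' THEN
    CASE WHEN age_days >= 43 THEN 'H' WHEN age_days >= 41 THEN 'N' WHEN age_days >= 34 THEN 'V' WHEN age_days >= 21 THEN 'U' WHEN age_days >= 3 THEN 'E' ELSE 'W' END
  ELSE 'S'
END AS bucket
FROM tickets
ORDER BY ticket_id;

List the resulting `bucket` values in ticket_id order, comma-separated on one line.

ticket_id=700: severity='low' → outer ELSE → S
ticket_id=701: severity='critical' → inner[age_days >= 21] → U
ticket_id=702: severity='high' → outer ELSE → S
ticket_id=703: severity='high' → outer ELSE → S
ticket_id=704: severity='critical' → inner[age_days >= 43] → H
ticket_id=705: severity='critical' → inner[age_days >= 3] → E
ticket_id=706: severity='critical' → inner[age_days >= 3] → E
ticket_id=707: severity='low' → outer ELSE → S
ticket_id=708: severity='critical' → inner[age_days >= 43] → H

S, U, S, S, H, E, E, S, H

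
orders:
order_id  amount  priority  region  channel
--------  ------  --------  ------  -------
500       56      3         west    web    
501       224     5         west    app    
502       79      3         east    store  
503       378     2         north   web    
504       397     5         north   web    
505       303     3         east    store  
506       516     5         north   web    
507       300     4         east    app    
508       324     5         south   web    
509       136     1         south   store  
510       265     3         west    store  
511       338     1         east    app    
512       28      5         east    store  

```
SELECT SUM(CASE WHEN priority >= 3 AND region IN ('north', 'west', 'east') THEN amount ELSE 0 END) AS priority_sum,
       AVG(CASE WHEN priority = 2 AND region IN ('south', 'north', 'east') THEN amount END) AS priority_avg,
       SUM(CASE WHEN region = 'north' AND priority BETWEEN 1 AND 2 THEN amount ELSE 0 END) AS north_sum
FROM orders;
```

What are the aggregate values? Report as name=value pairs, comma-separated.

[priority_sum: priority >= 3 AND region IN ('north', 'west', 'east')]
order_id=500: ✓ → 56
order_id=501: ✓ → 224
order_id=502: ✓ → 79
order_id=503: ✗
order_id=504: ✓ → 397
order_id=505: ✓ → 303
order_id=506: ✓ → 516
order_id=507: ✓ → 300
order_id=508: ✗
order_id=509: ✗
order_id=510: ✓ → 265
order_id=511: ✗
order_id=512: ✓ → 28
priority_sum = 56 + 224 + 79 + 397 + 303 + 516 + 300 + 265 + 28 = 2168
—
[priority_avg: priority = 2 AND region IN ('south', 'north', 'east')]
order_id=500: ✗
order_id=501: ✗
order_id=502: ✗
order_id=503: ✓ → 378
order_id=504: ✗
order_id=505: ✗
order_id=506: ✗
order_id=507: ✗
order_id=508: ✗
order_id=509: ✗
order_id=510: ✗
order_id=511: ✗
order_id=512: ✗
priority_avg = 378
—
[north_sum: region = 'north' AND priority BETWEEN 1 AND 2]
order_id=500: ✗
order_id=501: ✗
order_id=502: ✗
order_id=503: ✓ → 378
order_id=504: ✗
order_id=505: ✗
order_id=506: ✗
order_id=507: ✗
order_id=508: ✗
order_id=509: ✗
order_id=510: ✗
order_id=511: ✗
order_id=512: ✗
north_sum = 378

priority_sum=2168, priority_avg=378, north_sum=378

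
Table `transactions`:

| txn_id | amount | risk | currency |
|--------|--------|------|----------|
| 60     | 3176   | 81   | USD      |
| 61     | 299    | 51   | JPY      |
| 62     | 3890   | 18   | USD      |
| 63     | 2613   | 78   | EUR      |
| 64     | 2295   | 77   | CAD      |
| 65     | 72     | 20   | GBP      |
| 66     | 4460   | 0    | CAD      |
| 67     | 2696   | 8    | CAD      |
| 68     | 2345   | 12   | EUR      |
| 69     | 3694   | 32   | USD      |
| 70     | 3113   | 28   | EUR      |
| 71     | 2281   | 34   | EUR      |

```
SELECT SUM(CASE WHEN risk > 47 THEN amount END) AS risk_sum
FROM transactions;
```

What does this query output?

8383

txn_id=60: ✓ → 3176
txn_id=61: ✓ → 299
txn_id=62: ✗
txn_id=63: ✓ → 2613
txn_id=64: ✓ → 2295
txn_id=65: ✗
txn_id=66: ✗
txn_id=67: ✗
txn_id=68: ✗
txn_id=69: ✗
txn_id=70: ✗
txn_id=71: ✗
risk_sum = 3176 + 299 + 2613 + 2295 = 8383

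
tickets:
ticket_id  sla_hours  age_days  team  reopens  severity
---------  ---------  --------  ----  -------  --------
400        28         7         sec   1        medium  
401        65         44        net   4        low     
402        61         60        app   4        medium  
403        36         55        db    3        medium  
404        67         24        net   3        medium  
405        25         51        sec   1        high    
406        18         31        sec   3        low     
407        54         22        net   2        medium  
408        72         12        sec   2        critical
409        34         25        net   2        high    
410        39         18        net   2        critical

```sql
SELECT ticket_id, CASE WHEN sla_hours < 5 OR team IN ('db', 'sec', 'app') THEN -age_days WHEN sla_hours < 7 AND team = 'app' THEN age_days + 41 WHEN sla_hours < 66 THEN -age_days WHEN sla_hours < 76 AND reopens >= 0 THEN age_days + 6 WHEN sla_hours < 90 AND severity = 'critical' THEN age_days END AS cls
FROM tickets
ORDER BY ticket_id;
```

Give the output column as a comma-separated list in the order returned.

-7, -44, -60, -55, 30, -51, -31, -22, -12, -25, -18

ticket_id=400: sla_hours < 5 OR team IN ('db', 'sec', 'app') → -7
ticket_id=401: sla_hours < 66 → -44
ticket_id=402: sla_hours < 5 OR team IN ('db', 'sec', 'app') → -60
ticket_id=403: sla_hours < 5 OR team IN ('db', 'sec', 'app') → -55
ticket_id=404: sla_hours < 76 AND reopens >= 0 → 30
ticket_id=405: sla_hours < 5 OR team IN ('db', 'sec', 'app') → -51
ticket_id=406: sla_hours < 5 OR team IN ('db', 'sec', 'app') → -31
ticket_id=407: sla_hours < 66 → -22
ticket_id=408: sla_hours < 5 OR team IN ('db', 'sec', 'app') → -12
ticket_id=409: sla_hours < 66 → -25
ticket_id=410: sla_hours < 66 → -18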